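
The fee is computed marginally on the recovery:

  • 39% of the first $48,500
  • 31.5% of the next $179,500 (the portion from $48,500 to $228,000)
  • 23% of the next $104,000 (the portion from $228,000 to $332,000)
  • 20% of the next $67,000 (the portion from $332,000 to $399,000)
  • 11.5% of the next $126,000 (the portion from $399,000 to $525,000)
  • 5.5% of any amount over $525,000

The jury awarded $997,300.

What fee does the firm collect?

First $48,500 at 39% = $18,915.00
Next $179,500 at 31.5% = $56,542.50
Next $104,000 at 23% = $23,920.00
Next $67,000 at 20% = $13,400.00
Next $126,000 at 11.5% = $14,490.00
Remaining $472,300 at 5.5% = $25,976.50
Fee: $18,915.00 + $56,542.50 + $23,920.00 + $13,400.00 + $14,490.00 + $25,976.50 = $153,244.00

$153,244.00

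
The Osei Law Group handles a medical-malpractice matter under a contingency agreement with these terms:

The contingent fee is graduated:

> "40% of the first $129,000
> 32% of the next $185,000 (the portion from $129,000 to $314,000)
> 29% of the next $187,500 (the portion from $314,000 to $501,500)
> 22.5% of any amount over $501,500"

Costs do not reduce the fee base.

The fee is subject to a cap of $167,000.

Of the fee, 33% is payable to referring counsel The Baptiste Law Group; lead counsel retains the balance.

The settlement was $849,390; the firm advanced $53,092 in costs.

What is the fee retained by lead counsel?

$111,890.00

Fee base is the gross recovery, $849,390; costs are reimbursed separately.
First $129,000 at 40% = $51,600.00
Next $185,000 at 32% = $59,200.00
Next $187,500 at 29% = $54,375.00
Remaining $347,890 at 22.5% = $78,275.25
Fee: $51,600.00 + $59,200.00 + $54,375.00 + $78,275.25 = $243,450.25
$243,450.25 exceeds the $167,000 cap, so the fee is capped at $167,000.00.
Referral share: 33% of $167,000.00 = $55,110.00; lead counsel retains $167,000.00 − $55,110.00 = $111,890.00.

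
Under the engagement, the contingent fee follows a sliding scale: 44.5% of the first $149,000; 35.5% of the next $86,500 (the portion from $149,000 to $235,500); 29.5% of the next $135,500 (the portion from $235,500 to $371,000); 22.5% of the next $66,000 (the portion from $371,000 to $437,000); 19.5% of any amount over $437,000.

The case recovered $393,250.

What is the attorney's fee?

First $149,000 at 44.5% = $66,305.00
Next $86,500 at 35.5% = $30,707.50
Next $135,500 at 29.5% = $39,972.50
Remaining $22,250 at 22.5% = $5,006.25
Fee: $66,305.00 + $30,707.50 + $39,972.50 + $5,006.25 = $141,991.25

$141,991.25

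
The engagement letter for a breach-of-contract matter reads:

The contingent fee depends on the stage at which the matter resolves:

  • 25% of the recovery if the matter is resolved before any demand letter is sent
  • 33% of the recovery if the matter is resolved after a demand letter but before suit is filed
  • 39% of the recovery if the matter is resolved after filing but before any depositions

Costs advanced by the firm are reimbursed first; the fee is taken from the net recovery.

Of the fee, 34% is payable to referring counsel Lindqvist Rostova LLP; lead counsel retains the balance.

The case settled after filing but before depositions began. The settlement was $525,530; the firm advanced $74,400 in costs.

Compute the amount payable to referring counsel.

$59,819.84

Fee base (net of costs): $525,530 − $74,400 = $451,130
The matter settled after filing but before depositions began, so the 39% rate applies.
$451,130 × 39% = $175,940.70
Referral share: 34% of $175,940.70 = $59,819.84; lead counsel retains $175,940.70 − $59,819.84 = $116,120.86.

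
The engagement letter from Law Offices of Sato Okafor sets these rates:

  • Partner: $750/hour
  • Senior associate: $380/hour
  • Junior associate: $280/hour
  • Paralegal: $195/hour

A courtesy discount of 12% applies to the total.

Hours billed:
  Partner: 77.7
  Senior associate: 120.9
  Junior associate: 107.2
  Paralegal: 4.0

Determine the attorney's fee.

$118,811.44

Partner: 77.7 × $750 = $58,275.00
Senior associate: 120.9 × $380 = $45,942.00
Junior associate: 107.2 × $280 = $30,016.00
Paralegal: 4.0 × $195 = $780.00
Subtotal: $135,013.00
Less 12% discount: −$16,201.56
Total: $135,013.00 − $16,201.56 = $118,811.44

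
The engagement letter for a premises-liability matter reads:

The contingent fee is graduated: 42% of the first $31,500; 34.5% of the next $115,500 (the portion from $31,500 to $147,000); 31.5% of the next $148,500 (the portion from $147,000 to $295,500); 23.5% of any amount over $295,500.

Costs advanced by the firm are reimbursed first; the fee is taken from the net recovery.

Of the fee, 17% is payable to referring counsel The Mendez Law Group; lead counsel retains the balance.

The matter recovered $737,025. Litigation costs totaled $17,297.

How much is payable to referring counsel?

$33,923.26

Fee base (net of costs): $737,025 − $17,297 = $719,728
First $31,500 at 42% = $13,230.00
Next $115,500 at 34.5% = $39,847.50
Next $148,500 at 31.5% = $46,777.50
Remaining $424,228 at 23.5% = $99,693.58
Fee: $13,230.00 + $39,847.50 + $46,777.50 + $99,693.58 = $199,548.58
Referral share: 17% of $199,548.58 = $33,923.26; lead counsel retains $199,548.58 − $33,923.26 = $165,625.32.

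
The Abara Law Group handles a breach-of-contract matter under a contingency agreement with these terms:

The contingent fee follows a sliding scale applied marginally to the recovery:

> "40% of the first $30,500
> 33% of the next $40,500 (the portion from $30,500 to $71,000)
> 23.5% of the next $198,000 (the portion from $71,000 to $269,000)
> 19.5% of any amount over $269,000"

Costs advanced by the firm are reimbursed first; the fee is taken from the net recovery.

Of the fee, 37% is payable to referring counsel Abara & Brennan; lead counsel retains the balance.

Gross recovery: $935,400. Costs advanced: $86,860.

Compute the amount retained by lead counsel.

Fee base (net of costs): $935,400 − $86,860 = $848,540
First $30,500 at 40% = $12,200.00
Next $40,500 at 33% = $13,365.00
Next $198,000 at 23.5% = $46,530.00
Remaining $579,540 at 19.5% = $113,010.30
Fee: $12,200.00 + $13,365.00 + $46,530.00 + $113,010.30 = $185,105.30
Referral share: 37% of $185,105.30 = $68,488.96; lead counsel retains $185,105.30 − $68,488.96 = $116,616.34.

$116,616.34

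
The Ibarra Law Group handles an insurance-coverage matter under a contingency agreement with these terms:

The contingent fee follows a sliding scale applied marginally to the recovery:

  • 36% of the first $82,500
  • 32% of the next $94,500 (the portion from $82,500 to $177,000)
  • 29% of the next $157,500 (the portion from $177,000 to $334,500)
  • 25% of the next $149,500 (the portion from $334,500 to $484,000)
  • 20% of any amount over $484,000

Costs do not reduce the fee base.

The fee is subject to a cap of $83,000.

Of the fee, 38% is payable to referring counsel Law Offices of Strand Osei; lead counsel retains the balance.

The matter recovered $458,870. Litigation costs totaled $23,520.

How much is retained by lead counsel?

$51,460.00

Fee base is the gross recovery, $458,870; costs are reimbursed separately.
First $82,500 at 36% = $29,700.00
Next $94,500 at 32% = $30,240.00
Next $157,500 at 29% = $45,675.00
Remaining $124,370 at 25% = $31,092.50
Fee: $29,700.00 + $30,240.00 + $45,675.00 + $31,092.50 = $136,707.50
$136,707.50 exceeds the $83,000 cap, so the fee is capped at $83,000.00.
Referral share: 38% of $83,000.00 = $31,540.00; lead counsel retains $83,000.00 − $31,540.00 = $51,460.00.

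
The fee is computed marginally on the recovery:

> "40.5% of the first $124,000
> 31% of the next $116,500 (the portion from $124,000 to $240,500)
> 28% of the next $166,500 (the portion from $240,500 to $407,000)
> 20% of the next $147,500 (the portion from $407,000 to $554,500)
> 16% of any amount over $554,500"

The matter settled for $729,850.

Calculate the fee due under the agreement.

First $124,000 at 40.5% = $50,220.00
Next $116,500 at 31% = $36,115.00
Next $166,500 at 28% = $46,620.00
Next $147,500 at 20% = $29,500.00
Remaining $175,350 at 16% = $28,056.00
Fee: $50,220.00 + $36,115.00 + $46,620.00 + $29,500.00 + $28,056.00 = $190,511.00

$190,511.00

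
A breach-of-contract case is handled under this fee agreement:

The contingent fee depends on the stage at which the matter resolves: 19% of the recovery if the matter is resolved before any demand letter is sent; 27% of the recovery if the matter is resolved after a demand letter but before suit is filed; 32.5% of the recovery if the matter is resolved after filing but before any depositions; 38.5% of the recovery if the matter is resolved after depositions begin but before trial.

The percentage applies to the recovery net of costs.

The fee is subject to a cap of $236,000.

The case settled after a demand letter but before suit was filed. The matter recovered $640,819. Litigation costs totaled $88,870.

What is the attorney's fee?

$149,026.23

Fee base (net of costs): $640,819 − $88,870 = $551,949
The matter settled after a demand letter but before suit was filed, so the 27% rate applies.
$551,949 × 27% = $149,026.23
$149,026.23 is under the $236,000 cap.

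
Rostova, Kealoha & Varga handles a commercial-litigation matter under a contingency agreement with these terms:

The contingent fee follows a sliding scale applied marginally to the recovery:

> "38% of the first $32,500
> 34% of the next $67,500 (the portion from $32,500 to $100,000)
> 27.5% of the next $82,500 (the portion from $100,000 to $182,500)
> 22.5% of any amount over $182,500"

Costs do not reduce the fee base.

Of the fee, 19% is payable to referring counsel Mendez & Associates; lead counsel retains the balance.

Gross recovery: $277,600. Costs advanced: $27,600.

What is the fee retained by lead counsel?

Fee base is the gross recovery, $277,600; costs are reimbursed separately.
First $32,500 at 38% = $12,350.00
Next $67,500 at 34% = $22,950.00
Next $82,500 at 27.5% = $22,687.50
Remaining $95,100 at 22.5% = $21,397.50
Fee: $12,350.00 + $22,950.00 + $22,687.50 + $21,397.50 = $79,385.00
Referral share: 19% of $79,385.00 = $15,083.15; lead counsel retains $79,385.00 − $15,083.15 = $64,301.85.

$64,301.85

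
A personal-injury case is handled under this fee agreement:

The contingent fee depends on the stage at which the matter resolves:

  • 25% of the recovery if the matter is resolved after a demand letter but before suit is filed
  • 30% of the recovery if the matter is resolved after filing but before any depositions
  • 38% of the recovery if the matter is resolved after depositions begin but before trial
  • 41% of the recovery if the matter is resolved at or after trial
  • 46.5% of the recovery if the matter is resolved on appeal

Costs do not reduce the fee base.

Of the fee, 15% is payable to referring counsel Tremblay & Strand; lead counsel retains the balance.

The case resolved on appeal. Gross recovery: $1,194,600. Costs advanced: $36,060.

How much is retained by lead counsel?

$472,165.65

Fee base is the gross recovery, $1,194,600; costs are reimbursed separately.
The matter resolved on appeal, so the 46.5% rate applies.
$1,194,600 × 46.5% = $555,489.00
Referral share: 15% of $555,489.00 = $83,323.35; lead counsel retains $555,489.00 − $83,323.35 = $472,165.65.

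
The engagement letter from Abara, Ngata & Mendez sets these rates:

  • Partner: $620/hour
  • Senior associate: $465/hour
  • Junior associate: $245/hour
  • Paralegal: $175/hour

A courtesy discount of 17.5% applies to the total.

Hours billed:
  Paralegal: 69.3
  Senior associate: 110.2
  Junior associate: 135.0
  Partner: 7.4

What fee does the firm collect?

Partner: 7.4 × $620 = $4,588.00
Senior associate: 110.2 × $465 = $51,243.00
Junior associate: 135.0 × $245 = $33,075.00
Paralegal: 69.3 × $175 = $12,127.50
Subtotal: $101,033.50
Less 17.5% discount: −$17,680.86
Total: $101,033.50 − $17,680.86 = $83,352.64

$83,352.64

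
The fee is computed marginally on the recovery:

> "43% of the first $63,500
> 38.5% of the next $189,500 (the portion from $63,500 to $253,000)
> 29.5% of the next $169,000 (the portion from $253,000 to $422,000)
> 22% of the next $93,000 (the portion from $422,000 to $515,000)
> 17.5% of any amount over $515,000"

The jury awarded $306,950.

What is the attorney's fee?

First $63,500 at 43% = $27,305.00
Next $189,500 at 38.5% = $72,957.50
Remaining $53,950 at 29.5% = $15,915.25
Fee: $27,305.00 + $72,957.50 + $15,915.25 = $116,177.75

$116,177.75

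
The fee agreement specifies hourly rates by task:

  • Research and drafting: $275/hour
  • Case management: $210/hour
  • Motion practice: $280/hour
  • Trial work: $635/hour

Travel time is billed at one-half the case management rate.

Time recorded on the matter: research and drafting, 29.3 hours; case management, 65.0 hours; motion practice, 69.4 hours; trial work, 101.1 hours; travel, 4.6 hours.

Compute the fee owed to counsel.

Research and drafting: 29.3 × $275 = $8,057.50
Case management: 65.0 × $210 = $13,650.00
Motion practice: 69.4 × $280 = $19,432.00
Trial work: 101.1 × $635 = $64,198.50
Subtotal: $8,057.50 + $13,650.00 + $19,432.00 + $64,198.50 = $105,338.00
Travel: 4.6 × ($210 ÷ 2) = 4.6 × $105.00 = $483.00
Total: $105,338.00 + $483.00 = $105,821.00

$105,821.00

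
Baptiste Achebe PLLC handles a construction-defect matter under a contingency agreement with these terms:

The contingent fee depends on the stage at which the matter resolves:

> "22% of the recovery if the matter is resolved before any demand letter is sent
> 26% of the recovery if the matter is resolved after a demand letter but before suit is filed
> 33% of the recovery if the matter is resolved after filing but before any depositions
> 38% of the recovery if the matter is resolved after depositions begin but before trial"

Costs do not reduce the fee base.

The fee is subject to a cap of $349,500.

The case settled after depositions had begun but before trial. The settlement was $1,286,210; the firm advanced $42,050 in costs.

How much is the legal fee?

Fee base is the gross recovery, $1,286,210; costs are reimbursed separately.
The matter settled after depositions had begun but before trial, so the 38% rate applies.
$1,286,210 × 38% = $488,759.80
$488,759.80 exceeds the $349,500 cap, so the fee is capped at $349,500.00.

$349,500.00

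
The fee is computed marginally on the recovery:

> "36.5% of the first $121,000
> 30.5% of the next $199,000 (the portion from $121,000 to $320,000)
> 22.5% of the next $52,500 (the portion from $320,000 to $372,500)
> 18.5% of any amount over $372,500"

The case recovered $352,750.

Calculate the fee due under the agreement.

$112,228.75

First $121,000 at 36.5% = $44,165.00
Next $199,000 at 30.5% = $60,695.00
Remaining $32,750 at 22.5% = $7,368.75
Fee: $44,165.00 + $60,695.00 + $7,368.75 = $112,228.75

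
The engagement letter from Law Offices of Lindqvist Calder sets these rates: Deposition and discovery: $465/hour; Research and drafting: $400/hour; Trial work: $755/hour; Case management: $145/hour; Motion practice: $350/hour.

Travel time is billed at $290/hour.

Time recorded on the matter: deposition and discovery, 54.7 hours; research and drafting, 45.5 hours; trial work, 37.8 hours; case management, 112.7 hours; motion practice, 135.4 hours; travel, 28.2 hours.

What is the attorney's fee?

Deposition and discovery: 54.7 × $465 = $25,435.50
Research and drafting: 45.5 × $400 = $18,200.00
Trial work: 37.8 × $755 = $28,539.00
Case management: 112.7 × $145 = $16,341.50
Motion practice: 135.4 × $350 = $47,390.00
Subtotal: $25,435.50 + $18,200.00 + $28,539.00 + $16,341.50 + $47,390.00 = $135,906.00
Travel: 28.2 × $290 = $8,178.00
Total: $135,906.00 + $8,178.00 = $144,084.00

$144,084.00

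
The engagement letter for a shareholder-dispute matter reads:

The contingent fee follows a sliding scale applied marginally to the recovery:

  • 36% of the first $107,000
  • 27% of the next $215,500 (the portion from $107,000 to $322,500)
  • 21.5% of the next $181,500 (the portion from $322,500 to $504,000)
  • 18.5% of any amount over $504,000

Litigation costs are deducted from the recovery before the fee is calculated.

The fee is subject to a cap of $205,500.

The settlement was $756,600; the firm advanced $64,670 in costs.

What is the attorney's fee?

Fee base (net of costs): $756,600 − $64,670 = $691,930
First $107,000 at 36% = $38,520.00
Next $215,500 at 27% = $58,185.00
Next $181,500 at 21.5% = $39,022.50
Remaining $187,930 at 18.5% = $34,767.05
Fee: $38,520.00 + $58,185.00 + $39,022.50 + $34,767.05 = $170,494.55
$170,494.55 is under the $205,500 cap.

$170,494.55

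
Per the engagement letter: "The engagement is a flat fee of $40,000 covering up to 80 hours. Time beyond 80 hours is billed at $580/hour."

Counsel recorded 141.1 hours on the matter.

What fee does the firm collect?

Flat fee: $40,000.00
Excess hours: 141.1 − 80 = 61.1
Overrun: 61.1 × $580 = $35,438.00
Total: $40,000.00 + $35,438.00 = $75,438.00

$75,438.00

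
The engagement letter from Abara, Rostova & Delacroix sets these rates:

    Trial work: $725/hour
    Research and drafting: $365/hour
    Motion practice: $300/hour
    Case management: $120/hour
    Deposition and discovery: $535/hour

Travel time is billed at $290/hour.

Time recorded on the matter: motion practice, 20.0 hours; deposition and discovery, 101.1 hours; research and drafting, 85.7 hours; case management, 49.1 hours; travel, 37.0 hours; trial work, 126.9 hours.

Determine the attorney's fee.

Trial work: 126.9 × $725 = $92,002.50
Research and drafting: 85.7 × $365 = $31,280.50
Motion practice: 20.0 × $300 = $6,000.00
Case management: 49.1 × $120 = $5,892.00
Deposition and discovery: 101.1 × $535 = $54,088.50
Subtotal: $92,002.50 + $31,280.50 + $6,000.00 + $5,892.00 + $54,088.50 = $189,263.50
Travel: 37.0 × $290 = $10,730.00
Total: $189,263.50 + $10,730.00 = $199,993.50

$199,993.50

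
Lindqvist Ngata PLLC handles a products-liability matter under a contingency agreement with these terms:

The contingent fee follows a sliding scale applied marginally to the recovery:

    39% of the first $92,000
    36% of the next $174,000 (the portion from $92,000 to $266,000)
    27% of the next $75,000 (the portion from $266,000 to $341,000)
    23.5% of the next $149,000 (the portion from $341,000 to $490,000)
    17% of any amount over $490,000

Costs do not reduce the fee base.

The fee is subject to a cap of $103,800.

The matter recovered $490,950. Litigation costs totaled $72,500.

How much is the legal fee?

Fee base is the gross recovery, $490,950; costs are reimbursed separately.
First $92,000 at 39% = $35,880.00
Next $174,000 at 36% = $62,640.00
Next $75,000 at 27% = $20,250.00
Next $149,000 at 23.5% = $35,015.00
Remaining $950 at 17% = $161.50
Fee: $35,880.00 + $62,640.00 + $20,250.00 + $35,015.00 + $161.50 = $153,946.50
$153,946.50 exceeds the $103,800 cap, so the fee is capped at $103,800.00.

$103,800.00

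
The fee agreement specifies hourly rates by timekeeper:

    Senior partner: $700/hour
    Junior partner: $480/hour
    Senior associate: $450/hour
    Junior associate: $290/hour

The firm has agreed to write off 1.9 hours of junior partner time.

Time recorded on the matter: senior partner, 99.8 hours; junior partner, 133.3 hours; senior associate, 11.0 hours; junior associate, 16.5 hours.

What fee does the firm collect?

Senior partner: 99.8 × $700 = $69,860.00
Junior partner: 133.3 × $480 = $63,984.00
Senior associate: 11.0 × $450 = $4,950.00
Junior associate: 16.5 × $290 = $4,785.00
Subtotal: $143,579.00
Write-off: 1.9 × $480 = $912.00
Total: $143,579.00 − $912.00 = $142,667.00

$142,667.00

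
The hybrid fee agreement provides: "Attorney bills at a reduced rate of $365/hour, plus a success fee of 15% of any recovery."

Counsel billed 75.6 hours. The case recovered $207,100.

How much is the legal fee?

$58,659.00

Hourly: 75.6 × $365 = $27,594.00
Success fee: 15% of $207,100 = $31,065.00
Total: $27,594.00 + $31,065.00 = $58,659.00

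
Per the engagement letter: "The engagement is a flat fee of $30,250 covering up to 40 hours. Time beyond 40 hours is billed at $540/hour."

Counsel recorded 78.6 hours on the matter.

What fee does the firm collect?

$51,094.00

Flat fee: $30,250.00
Excess hours: 78.6 − 40 = 38.6
Overrun: 38.6 × $540 = $20,844.00
Total: $30,250.00 + $20,844.00 = $51,094.00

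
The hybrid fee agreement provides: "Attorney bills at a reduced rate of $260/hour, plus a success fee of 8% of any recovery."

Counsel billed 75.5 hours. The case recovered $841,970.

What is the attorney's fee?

Hourly: 75.5 × $260 = $19,630.00
Success fee: 8% of $841,970 = $67,357.60
Total: $19,630.00 + $67,357.60 = $86,987.60

$86,987.60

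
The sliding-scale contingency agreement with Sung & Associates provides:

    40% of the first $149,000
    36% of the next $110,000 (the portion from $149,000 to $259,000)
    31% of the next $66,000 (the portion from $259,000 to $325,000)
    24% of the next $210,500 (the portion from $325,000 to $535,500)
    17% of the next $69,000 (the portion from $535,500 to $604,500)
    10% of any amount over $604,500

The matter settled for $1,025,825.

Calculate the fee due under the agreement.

$224,042.50

First $149,000 at 40% = $59,600.00
Next $110,000 at 36% = $39,600.00
Next $66,000 at 31% = $20,460.00
Next $210,500 at 24% = $50,520.00
Next $69,000 at 17% = $11,730.00
Remaining $421,325 at 10% = $42,132.50
Fee: $59,600.00 + $39,600.00 + $20,460.00 + $50,520.00 + $11,730.00 + $42,132.50 = $224,042.50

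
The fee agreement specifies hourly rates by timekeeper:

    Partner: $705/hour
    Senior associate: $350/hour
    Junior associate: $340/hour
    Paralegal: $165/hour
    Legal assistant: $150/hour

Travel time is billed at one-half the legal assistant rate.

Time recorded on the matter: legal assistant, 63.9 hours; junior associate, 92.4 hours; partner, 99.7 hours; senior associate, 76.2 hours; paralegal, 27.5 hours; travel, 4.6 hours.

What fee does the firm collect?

Partner: 99.7 × $705 = $70,288.50
Senior associate: 76.2 × $350 = $26,670.00
Junior associate: 92.4 × $340 = $31,416.00
Paralegal: 27.5 × $165 = $4,537.50
Legal assistant: 63.9 × $150 = $9,585.00
Subtotal: $70,288.50 + $26,670.00 + $31,416.00 + $4,537.50 + $9,585.00 = $142,497.00
Travel: 4.6 × ($150 ÷ 2) = 4.6 × $75.00 = $345.00
Total: $142,497.00 + $345.00 = $142,842.00

$142,842.00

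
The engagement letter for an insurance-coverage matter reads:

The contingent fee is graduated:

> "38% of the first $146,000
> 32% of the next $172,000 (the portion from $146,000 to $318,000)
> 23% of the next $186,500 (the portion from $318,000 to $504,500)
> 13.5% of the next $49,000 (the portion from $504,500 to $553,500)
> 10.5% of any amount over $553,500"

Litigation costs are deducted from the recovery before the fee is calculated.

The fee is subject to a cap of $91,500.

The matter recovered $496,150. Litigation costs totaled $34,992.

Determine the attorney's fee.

$91,500.00

Fee base (net of costs): $496,150 − $34,992 = $461,158
First $146,000 at 38% = $55,480.00
Next $172,000 at 32% = $55,040.00
Remaining $143,158 at 23% = $32,926.34
Fee: $55,480.00 + $55,040.00 + $32,926.34 = $143,446.34
$143,446.34 exceeds the $91,500 cap, so the fee is capped at $91,500.00.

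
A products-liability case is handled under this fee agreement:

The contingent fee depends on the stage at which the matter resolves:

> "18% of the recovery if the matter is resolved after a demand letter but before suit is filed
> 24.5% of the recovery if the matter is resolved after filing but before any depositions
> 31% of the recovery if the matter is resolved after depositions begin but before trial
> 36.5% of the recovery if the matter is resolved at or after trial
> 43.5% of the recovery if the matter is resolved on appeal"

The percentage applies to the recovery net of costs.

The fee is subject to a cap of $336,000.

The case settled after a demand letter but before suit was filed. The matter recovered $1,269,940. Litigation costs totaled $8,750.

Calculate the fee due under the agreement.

$227,014.20

Fee base (net of costs): $1,269,940 − $8,750 = $1,261,190
The matter settled after a demand letter but before suit was filed, so the 18% rate applies.
$1,261,190 × 18% = $227,014.20
$227,014.20 is under the $336,000 cap.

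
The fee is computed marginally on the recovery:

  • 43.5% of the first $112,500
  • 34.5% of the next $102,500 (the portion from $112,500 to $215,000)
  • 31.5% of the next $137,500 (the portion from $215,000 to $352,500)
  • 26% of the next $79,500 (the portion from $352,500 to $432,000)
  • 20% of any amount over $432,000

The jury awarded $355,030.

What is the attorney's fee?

$128,270.30

First $112,500 at 43.5% = $48,937.50
Next $102,500 at 34.5% = $35,362.50
Next $137,500 at 31.5% = $43,312.50
Remaining $2,530 at 26% = $657.80
Fee: $48,937.50 + $35,362.50 + $43,312.50 + $657.80 = $128,270.30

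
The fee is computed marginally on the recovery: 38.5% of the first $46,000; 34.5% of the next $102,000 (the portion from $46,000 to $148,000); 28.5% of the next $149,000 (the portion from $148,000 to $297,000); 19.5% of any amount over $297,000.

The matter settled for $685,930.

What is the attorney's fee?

First $46,000 at 38.5% = $17,710.00
Next $102,000 at 34.5% = $35,190.00
Next $149,000 at 28.5% = $42,465.00
Remaining $388,930 at 19.5% = $75,841.35
Fee: $17,710.00 + $35,190.00 + $42,465.00 + $75,841.35 = $171,206.35

$171,206.35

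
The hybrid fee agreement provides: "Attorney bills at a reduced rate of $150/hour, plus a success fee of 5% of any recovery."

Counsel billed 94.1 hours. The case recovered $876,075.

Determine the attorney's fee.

$57,918.75

Hourly: 94.1 × $150 = $14,115.00
Success fee: 5% of $876,075 = $43,803.75
Total: $14,115.00 + $43,803.75 = $57,918.75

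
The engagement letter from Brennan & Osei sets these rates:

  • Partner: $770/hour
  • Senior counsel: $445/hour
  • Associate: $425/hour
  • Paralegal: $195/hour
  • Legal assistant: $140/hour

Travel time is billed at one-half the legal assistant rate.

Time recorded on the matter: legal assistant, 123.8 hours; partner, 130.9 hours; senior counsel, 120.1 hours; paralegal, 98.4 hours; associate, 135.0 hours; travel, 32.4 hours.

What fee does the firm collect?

$250,400.50

Partner: 130.9 × $770 = $100,793.00
Senior counsel: 120.1 × $445 = $53,444.50
Associate: 135.0 × $425 = $57,375.00
Paralegal: 98.4 × $195 = $19,188.00
Legal assistant: 123.8 × $140 = $17,332.00
Subtotal: $100,793.00 + $53,444.50 + $57,375.00 + $19,188.00 + $17,332.00 = $248,132.50
Travel: 32.4 × ($140 ÷ 2) = 32.4 × $70.00 = $2,268.00
Total: $248,132.50 + $2,268.00 = $250,400.50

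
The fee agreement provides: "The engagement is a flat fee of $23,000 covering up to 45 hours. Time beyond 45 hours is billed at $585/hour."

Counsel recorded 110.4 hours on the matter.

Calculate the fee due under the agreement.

Flat fee: $23,000.00
Excess hours: 110.4 − 45 = 65.4
Overrun: 65.4 × $585 = $38,259.00
Total: $23,000.00 + $38,259.00 = $61,259.00

$61,259.00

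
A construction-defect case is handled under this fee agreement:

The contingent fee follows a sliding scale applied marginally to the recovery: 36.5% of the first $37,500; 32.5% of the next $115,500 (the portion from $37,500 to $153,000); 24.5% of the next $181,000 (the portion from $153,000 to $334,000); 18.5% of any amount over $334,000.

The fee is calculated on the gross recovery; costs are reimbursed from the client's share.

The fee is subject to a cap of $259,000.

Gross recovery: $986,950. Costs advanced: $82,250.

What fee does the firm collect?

$216,365.75

Fee base is the gross recovery, $986,950; costs are reimbursed separately.
First $37,500 at 36.5% = $13,687.50
Next $115,500 at 32.5% = $37,537.50
Next $181,000 at 24.5% = $44,345.00
Remaining $652,950 at 18.5% = $120,795.75
Fee: $13,687.50 + $37,537.50 + $44,345.00 + $120,795.75 = $216,365.75
$216,365.75 is under the $259,000 cap.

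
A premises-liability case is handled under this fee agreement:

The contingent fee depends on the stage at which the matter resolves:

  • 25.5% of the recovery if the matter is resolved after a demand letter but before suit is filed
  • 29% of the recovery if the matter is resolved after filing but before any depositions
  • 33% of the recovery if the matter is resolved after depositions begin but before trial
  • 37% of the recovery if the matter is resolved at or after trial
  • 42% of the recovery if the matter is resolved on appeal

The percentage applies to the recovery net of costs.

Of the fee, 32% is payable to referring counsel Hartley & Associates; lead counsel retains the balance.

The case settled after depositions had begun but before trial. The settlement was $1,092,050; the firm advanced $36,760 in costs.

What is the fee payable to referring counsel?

$111,438.62

Fee base (net of costs): $1,092,050 − $36,760 = $1,055,290
The matter settled after depositions had begun but before trial, so the 33% rate applies.
$1,055,290 × 33% = $348,245.70
Referral share: 32% of $348,245.70 = $111,438.62; lead counsel retains $348,245.70 − $111,438.62 = $236,807.08.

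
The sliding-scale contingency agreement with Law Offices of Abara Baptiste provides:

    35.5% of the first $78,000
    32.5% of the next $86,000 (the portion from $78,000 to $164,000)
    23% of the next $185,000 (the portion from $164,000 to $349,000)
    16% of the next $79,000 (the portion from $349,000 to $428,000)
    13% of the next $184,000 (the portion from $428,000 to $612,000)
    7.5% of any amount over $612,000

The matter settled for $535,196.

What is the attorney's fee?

First $78,000 at 35.5% = $27,690.00
Next $86,000 at 32.5% = $27,950.00
Next $185,000 at 23% = $42,550.00
Next $79,000 at 16% = $12,640.00
Remaining $107,196 at 13% = $13,935.48
Fee: $27,690.00 + $27,950.00 + $42,550.00 + $12,640.00 + $13,935.48 = $124,765.48

$124,765.48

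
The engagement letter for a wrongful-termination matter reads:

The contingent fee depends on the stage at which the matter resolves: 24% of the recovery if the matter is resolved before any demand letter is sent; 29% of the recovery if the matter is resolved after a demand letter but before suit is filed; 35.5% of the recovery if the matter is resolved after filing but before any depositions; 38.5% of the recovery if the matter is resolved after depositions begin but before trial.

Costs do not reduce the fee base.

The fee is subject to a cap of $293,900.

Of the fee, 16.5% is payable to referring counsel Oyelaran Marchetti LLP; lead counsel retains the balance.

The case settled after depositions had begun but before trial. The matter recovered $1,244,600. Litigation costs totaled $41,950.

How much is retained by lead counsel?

$245,406.50

Fee base is the gross recovery, $1,244,600; costs are reimbursed separately.
The matter settled after depositions had begun but before trial, so the 38.5% rate applies.
$1,244,600 × 38.5% = $479,171.00
$479,171.00 exceeds the $293,900 cap, so the fee is capped at $293,900.00.
Referral share: 16.5% of $293,900.00 = $48,493.50; lead counsel retains $293,900.00 − $48,493.50 = $245,406.50.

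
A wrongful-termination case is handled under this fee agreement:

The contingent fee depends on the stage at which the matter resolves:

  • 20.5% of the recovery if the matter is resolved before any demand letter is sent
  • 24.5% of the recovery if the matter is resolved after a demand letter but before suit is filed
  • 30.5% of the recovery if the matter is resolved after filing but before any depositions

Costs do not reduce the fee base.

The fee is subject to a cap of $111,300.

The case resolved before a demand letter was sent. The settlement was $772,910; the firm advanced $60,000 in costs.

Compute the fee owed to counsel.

$111,300.00

Fee base is the gross recovery, $772,910; costs are reimbursed separately.
The matter resolved before a demand letter was sent, so the 20.5% rate applies.
$772,910 × 20.5% = $158,446.55
$158,446.55 exceeds the $111,300 cap, so the fee is capped at $111,300.00.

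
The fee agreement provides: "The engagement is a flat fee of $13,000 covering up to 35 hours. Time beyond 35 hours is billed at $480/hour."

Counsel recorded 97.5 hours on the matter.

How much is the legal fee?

Flat fee: $13,000.00
Excess hours: 97.5 − 35 = 62.5
Overrun: 62.5 × $480 = $30,000.00
Total: $13,000.00 + $30,000.00 = $43,000.00

$43,000.00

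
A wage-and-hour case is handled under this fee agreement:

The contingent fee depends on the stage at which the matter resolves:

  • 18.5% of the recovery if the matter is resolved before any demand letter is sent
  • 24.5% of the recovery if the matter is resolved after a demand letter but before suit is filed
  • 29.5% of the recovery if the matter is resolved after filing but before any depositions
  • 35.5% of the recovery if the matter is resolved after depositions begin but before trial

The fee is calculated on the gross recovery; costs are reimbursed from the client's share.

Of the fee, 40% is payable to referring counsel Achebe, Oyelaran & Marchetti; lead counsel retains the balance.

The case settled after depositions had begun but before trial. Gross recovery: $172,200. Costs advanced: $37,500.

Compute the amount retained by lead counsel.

Fee base is the gross recovery, $172,200; costs are reimbursed separately.
The matter settled after depositions had begun but before trial, so the 35.5% rate applies.
$172,200 × 35.5% = $61,131.00
Referral share: 40% of $61,131.00 = $24,452.40; lead counsel retains $61,131.00 − $24,452.40 = $36,678.60.

$36,678.60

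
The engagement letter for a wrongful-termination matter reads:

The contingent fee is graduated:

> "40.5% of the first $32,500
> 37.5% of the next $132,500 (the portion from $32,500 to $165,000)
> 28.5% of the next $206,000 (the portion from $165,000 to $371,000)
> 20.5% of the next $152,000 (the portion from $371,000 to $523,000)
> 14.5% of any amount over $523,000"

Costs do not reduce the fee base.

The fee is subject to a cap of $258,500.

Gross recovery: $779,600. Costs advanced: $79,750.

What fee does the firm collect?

$189,927.00

Fee base is the gross recovery, $779,600; costs are reimbursed separately.
First $32,500 at 40.5% = $13,162.50
Next $132,500 at 37.5% = $49,687.50
Next $206,000 at 28.5% = $58,710.00
Next $152,000 at 20.5% = $31,160.00
Remaining $256,600 at 14.5% = $37,207.00
Fee: $13,162.50 + $49,687.50 + $58,710.00 + $31,160.00 + $37,207.00 = $189,927.00
$189,927.00 is under the $258,500 cap.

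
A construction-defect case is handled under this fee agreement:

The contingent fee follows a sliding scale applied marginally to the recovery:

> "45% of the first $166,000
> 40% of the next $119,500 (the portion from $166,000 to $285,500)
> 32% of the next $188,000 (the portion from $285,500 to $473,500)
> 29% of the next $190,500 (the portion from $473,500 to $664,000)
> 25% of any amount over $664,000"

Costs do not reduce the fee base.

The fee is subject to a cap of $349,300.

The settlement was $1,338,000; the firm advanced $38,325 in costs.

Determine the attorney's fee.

Fee base is the gross recovery, $1,338,000; costs are reimbursed separately.
First $166,000 at 45% = $74,700.00
Next $119,500 at 40% = $47,800.00
Next $188,000 at 32% = $60,160.00
Next $190,500 at 29% = $55,245.00
Remaining $674,000 at 25% = $168,500.00
Fee: $74,700.00 + $47,800.00 + $60,160.00 + $55,245.00 + $168,500.00 = $406,405.00
$406,405.00 exceeds the $349,300 cap, so the fee is capped at $349,300.00.

$349,300.00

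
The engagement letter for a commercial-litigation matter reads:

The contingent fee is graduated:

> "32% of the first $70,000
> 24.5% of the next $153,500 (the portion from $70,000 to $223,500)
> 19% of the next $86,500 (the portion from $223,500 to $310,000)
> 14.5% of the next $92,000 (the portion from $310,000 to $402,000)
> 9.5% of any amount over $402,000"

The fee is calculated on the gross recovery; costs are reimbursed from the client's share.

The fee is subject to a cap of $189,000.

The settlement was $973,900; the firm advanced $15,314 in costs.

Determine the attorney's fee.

$144,113.00

Fee base is the gross recovery, $973,900; costs are reimbursed separately.
First $70,000 at 32% = $22,400.00
Next $153,500 at 24.5% = $37,607.50
Next $86,500 at 19% = $16,435.00
Next $92,000 at 14.5% = $13,340.00
Remaining $571,900 at 9.5% = $54,330.50
Fee: $22,400.00 + $37,607.50 + $16,435.00 + $13,340.00 + $54,330.50 = $144,113.00
$144,113.00 is under the $189,000 cap.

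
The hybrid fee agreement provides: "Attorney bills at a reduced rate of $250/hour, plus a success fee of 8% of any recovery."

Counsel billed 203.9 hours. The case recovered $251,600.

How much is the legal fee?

Hourly: 203.9 × $250 = $50,975.00
Success fee: 8% of $251,600 = $20,128.00
Total: $50,975.00 + $20,128.00 = $71,103.00

$71,103.00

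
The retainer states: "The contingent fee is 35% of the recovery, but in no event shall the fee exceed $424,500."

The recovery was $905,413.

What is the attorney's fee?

35% of $905,413 = $316,894.55
That is under the $424,500 cap.

$316,894.55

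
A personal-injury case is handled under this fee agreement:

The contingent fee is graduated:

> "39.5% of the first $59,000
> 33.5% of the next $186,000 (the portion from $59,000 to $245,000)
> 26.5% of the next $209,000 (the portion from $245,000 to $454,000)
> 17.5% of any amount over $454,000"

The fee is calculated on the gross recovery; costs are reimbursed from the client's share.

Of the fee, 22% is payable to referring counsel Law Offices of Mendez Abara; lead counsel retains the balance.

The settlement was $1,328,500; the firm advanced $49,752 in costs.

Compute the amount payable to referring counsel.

$64,688.25

Fee base is the gross recovery, $1,328,500; costs are reimbursed separately.
First $59,000 at 39.5% = $23,305.00
Next $186,000 at 33.5% = $62,310.00
Next $209,000 at 26.5% = $55,385.00
Remaining $874,500 at 17.5% = $153,037.50
Fee: $23,305.00 + $62,310.00 + $55,385.00 + $153,037.50 = $294,037.50
Referral share: 22% of $294,037.50 = $64,688.25; lead counsel retains $294,037.50 − $64,688.25 = $229,349.25.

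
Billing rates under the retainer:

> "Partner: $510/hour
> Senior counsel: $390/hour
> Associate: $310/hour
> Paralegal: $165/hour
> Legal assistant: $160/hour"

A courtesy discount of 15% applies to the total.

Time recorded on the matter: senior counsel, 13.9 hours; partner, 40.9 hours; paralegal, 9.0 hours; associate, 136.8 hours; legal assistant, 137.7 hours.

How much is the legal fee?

Partner: 40.9 × $510 = $20,859.00
Senior counsel: 13.9 × $390 = $5,421.00
Associate: 136.8 × $310 = $42,408.00
Paralegal: 9.0 × $165 = $1,485.00
Legal assistant: 137.7 × $160 = $22,032.00
Subtotal: $92,205.00
Less 15% discount: −$13,830.75
Total: $92,205.00 − $13,830.75 = $78,374.25

$78,374.25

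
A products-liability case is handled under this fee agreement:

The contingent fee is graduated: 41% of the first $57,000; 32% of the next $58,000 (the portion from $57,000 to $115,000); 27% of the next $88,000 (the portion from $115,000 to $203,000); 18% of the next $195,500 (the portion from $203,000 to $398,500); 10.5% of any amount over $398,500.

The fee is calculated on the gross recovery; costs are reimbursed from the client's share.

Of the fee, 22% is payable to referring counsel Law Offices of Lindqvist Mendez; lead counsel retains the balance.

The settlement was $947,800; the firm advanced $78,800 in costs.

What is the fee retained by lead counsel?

$123,674.07

Fee base is the gross recovery, $947,800; costs are reimbursed separately.
First $57,000 at 41% = $23,370.00
Next $58,000 at 32% = $18,560.00
Next $88,000 at 27% = $23,760.00
Next $195,500 at 18% = $35,190.00
Remaining $549,300 at 10.5% = $57,676.50
Fee: $23,370.00 + $18,560.00 + $23,760.00 + $35,190.00 + $57,676.50 = $158,556.50
Referral share: 22% of $158,556.50 = $34,882.43; lead counsel retains $158,556.50 − $34,882.43 = $123,674.07.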